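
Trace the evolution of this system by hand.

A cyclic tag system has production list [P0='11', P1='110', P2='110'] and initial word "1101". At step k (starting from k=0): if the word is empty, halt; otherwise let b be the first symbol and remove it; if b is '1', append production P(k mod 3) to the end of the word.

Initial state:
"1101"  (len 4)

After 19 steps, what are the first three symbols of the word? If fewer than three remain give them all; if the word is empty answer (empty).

t=0: "1101"  (len 4)
t=1: "10111"  (len 5)
t=2: "0111110"  (len 7)
t=3: "111110"  (len 6)
t=4: "1111011"  (len 7)
t=5: "111011110"  (len 9)
t=6: "11011110110"  (len 11)
t=7: "101111011011"  (len 12)
t=8: "01111011011110"  (len 14)
t=9: "1111011011110"  (len 13)
t=10: "11101101111011"  (len 14)
t=11: "1101101111011110"  (len 16)
t=12: "101101111011110110"  (len 18)
t=13: "0110111101111011011"  (len 19)
t=14: "110111101111011011"  (len 18)
t=15: "10111101111011011110"  (len 20)
t=16: "011110111101101111011"  (len 21)
t=17: "11110111101101111011"  (len 20)
t=18: "1110111101101111011110"  (len 22)
t=19: "11011110110111101111011"  (len 23)

110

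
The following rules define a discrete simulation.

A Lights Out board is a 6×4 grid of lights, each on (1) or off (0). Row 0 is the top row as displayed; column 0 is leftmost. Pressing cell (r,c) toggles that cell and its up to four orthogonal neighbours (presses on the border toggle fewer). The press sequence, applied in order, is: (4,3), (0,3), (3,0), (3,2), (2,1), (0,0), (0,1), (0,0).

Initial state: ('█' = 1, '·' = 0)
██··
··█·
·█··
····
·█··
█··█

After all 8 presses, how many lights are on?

gen 0: ██··
··█·
·█··
····
·█··
█··█
gen 1: ██··
··█·
·█··
···█
·███
█···
gen 2: ████
··██
·█··
···█
·███
█···
gen 3: ████
··██
██··
██·█
████
█···
gen 4: ████
··██
███·
█·█·
██·█
█···
gen 5: ████
·███
····
███·
██·█
█···
gen 6: ··██
████
····
███·
██·█
█···
gen 7: ██·█
█·██
····
███·
██·█
█···
gen 8: ···█
··██
····
███·
██·█
█···

10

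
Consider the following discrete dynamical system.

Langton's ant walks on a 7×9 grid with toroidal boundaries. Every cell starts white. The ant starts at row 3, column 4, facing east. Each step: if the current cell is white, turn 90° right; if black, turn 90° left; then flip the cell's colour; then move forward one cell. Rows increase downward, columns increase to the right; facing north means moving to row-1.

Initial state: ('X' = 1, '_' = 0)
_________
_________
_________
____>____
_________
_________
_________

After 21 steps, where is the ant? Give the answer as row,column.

0,2

k=0  _________
_________
_________
____>____
_________
_________
_________
k=1  _________
_________
_________
____X____
____v____
_________
_________
k=2  _________
_________
_________
____X____
___<X____
_________
_________
k=3  _________
_________
_________
___^X____
___XX____
_________
_________
k=4  _________
_________
_________
___X>____
___XX____
_________
_________
k=5  _________
_________
____^____
___X_____
___XX____
_________
_________
k=6  _________
_________
____X>___
___X_____
___XX____
_________
_________
k=7  _________
_________
____XX___
___X_v___
___XX____
_________
_________
k=8  _________
_________
____XX___
___X<X___
___XX____
_________
_________
k=9  _________
_________
____^X___
___XXX___
___XX____
_________
_________
k=10  _________
_________
___<_X___
___XXX___
___XX____
_________
_________
k=11  _________
___^_____
___X_X___
___XXX___
___XX____
_________
_________
k=12  _________
___X>____
___X_X___
___XXX___
___XX____
_________
_________
k=13  _________
___XX____
___XvX___
___XXX___
___XX____
_________
_________
k=14  _________
___XX____
___<XX___
___XXX___
___XX____
_________
_________
k=15  _________
___XX____
____XX___
___vXX___
___XX____
_________
_________
k=16  _________
___XX____
____XX___
____>X___
___XX____
_________
_________
k=17  _________
___XX____
____^X___
_____X___
___XX____
_________
_________
k=18  _________
___XX____
___<_X___
_____X___
___XX____
_________
_________
k=19  _________
___^X____
___X_X___
_____X___
___XX____
_________
_________
k=20  _________
__<_X____
___X_X___
_____X___
___XX____
_________
_________
k=21  __^______
__X_X____
___X_X___
_____X___
___XX____
_________
_________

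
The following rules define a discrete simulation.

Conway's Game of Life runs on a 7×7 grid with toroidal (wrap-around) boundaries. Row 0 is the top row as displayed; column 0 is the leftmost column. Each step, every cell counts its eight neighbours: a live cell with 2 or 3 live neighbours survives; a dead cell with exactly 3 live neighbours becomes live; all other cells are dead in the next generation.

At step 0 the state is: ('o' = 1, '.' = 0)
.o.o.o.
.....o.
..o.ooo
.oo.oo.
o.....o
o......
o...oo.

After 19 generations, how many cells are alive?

k=0  .o.o.o.
.....o.
..o.ooo
.oo.oo.
o.....o
o......
o...oo.
k=1  .....o.
..oo...
.oo...o
.oo.o..
o....oo
oo...o.
oo..oo.
k=2  .ooo.oo
.ooo...
o......
..oo...
..o.oo.
.......
oo..oo.
k=3  .....oo
...oo.o
.......
.oooo..
..o.o..
.o.o..o
oo.ooo.
k=4  ..o....
....o.o
.....o.
.oo.o..
o...oo.
.o....o
.o.o...
k=5  ..oo...
.....o.
...ooo.
.o.oo.o
o.ooooo
.oo.ooo
oo.....
k=6  .oo....
..o..o.
..oo..o
.o.....
.......
.......
o...ooo
k=7  ooooo..
.......
.ooo...
..o....
.......
.....oo
oo...oo
k=8  ..oooo.
o...o..
.ooo...
.ooo...
.......
.....o.
...o...
k=9  ..o..o.
.....o.
o...o..
.o.o...
..o....
.......
..oo.o.
k=10  ..oo.oo
....ooo
....o..
.ooo...
..o....
..oo...
..ooo..
k=11  ..o...o
......o
..o.o..
.ooo...
.......
.o..o..
.o...o.
k=12  o....oo
...o.o.
.oo....
.ooo...
.o.o...
.......
ooo..o.
k=13  o.o..o.
ooo.oo.
.o..o..
o..o...
.o.o...
o......
oo...o.
k=14  ..oo.o.
o.o.oo.
....ooo
oo.oo..
ooo....
o.o...o
o......
k=15  ..oo.o.
.oo....
..o....
...oo..
.......
..o...o
o.oo...
k=16  ....o..
.o.....
.oo....
...o...
...o...
.ooo...
....o.o
k=17  .....o.
.oo....
.oo....
...o...
...oo..
..ooo..
..o.oo.
k=18  .ooooo.
.oo....
.o.o...
...oo..
.......
..o....
..o..o.
k=19  ....oo.
o......
.o.oo..
..ooo..
...o...
.......
.....o.

11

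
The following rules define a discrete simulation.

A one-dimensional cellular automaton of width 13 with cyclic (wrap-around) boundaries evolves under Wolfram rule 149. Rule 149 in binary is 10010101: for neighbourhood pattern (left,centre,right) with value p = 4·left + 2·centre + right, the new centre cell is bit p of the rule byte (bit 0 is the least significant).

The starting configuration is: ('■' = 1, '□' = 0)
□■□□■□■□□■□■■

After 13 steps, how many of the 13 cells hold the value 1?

0) □■□□■□■□□■□■■
1) □■■□■□■■□■□□□
2) □□□□■□□□□■■■■
3) ■■■□■■■■□□■■□
4) □■□□□■■□■□□□□
5) □■■■□□□□■■■■■
6) □□■□■■■□□■■■□
7) ■□■□□■□■□□■□■
8) □□■■□■□■■□■□□
9) ■□□□□■□□□□■■■
10) □■■■□■■■■□□■■
11) □□■□□□■■□■□□□
12) ■□■■■□□□□■■■■
13) □□□■□■■■□□■■■

7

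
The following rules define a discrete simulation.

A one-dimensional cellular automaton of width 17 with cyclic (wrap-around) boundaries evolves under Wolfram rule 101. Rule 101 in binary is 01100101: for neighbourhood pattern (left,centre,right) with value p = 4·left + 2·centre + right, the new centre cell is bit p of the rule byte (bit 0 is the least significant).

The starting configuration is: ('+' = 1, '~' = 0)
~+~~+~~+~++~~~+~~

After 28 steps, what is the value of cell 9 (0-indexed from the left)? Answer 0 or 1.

t=0: ~+~~+~~+~++~~~+~~
t=1: ~+~~+~~++~+~+~+~+
t=2: ++~~+~~~+++++++++
t=3: ~+~~+~+~~~~~~~~~~
t=4: ~+~~+++~+++++++++
t=5: ++~~~~++~~~~~~~~+
t=6: ~+~++~~+~++++++~~
t=7: ~++~+~~++~~~~~+~+
t=8: +~+++~~~+~+++~+++
t=9: ++~~+~+~++~~++~~~
t=10: ~+~~++++~+~~~+~+~
t=11: ~+~~~~~+++~+~+++~
t=12: ~+~+++~~~++++~~+~
t=13: ~++~~+~+~~~~+~~+~
t=14: ~~+~~+++~++~+~~+~
t=15: +~+~~~~++~+++~~+~
t=16: +++~++~~++~~+~~++
t=17: ~~++~+~~~+~~+~~~~
t=18: +~~+++~+~+~~+~+++
t=19: +~~~~+++++~~++~~~
t=20: +~++~~~~~+~~~+~+~
t=21: ++~+~+++~+~+~++++
t=22: ~++++~~++++++~~~~
t=23: ~~~~+~~~~~~~+~+++
t=24: ~++~+~+++++~++~~+
t=25: +~++++~~~~++~+~~+
t=26: ++~~~+~++~~+++~~~
t=27: ~+~+~++~+~~~~+~+~
t=28: ~++++~+++~++~+++~

0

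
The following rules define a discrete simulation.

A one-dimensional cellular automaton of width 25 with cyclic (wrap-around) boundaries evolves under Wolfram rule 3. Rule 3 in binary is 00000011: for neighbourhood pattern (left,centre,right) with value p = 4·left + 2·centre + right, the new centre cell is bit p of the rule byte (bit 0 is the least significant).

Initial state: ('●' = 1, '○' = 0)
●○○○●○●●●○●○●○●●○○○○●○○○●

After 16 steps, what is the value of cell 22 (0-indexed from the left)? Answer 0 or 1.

k=0  ●○○○●○●●●○●○●○●●○○○○●○○○●
k=1  ○○●●○○○○○○○○○○○○○●●●○○●●○
k=2  ●●○○○●●●●●●●●●●●●○○○○●○○○
k=3  ○○○●●○○○○○○○○○○○○○●●●○○●●
k=4  ○●●○○○●●●●●●●●●●●●○○○○●○○
k=5  ●○○○●●○○○○○○○○○○○○○●●●○○●
k=6  ○○●●○○○●●●●●●●●●●●●○○○○●○
k=7  ●●○○○●●○○○○○○○○○○○○○●●●○○
k=8  ○○○●●○○○●●●●●●●●●●●●○○○○●
k=9  ○●●○○○●●○○○○○○○○○○○○○●●●○
k=10  ●○○○●●○○○●●●●●●●●●●●●○○○○
k=11  ○○●●○○○●●○○○○○○○○○○○○○●●●
k=12  ○●○○○●●○○○●●●●●●●●●●●●○○○
k=13  ●○○●●○○○●●○○○○○○○○○○○○○●●
k=14  ○○●○○○●●○○○●●●●●●●●●●●●○○
k=15  ●●○○●●○○○●●○○○○○○○○○○○○○●
k=16  ○○○●○○○●●○○○●●●●●●●●●●●●○

1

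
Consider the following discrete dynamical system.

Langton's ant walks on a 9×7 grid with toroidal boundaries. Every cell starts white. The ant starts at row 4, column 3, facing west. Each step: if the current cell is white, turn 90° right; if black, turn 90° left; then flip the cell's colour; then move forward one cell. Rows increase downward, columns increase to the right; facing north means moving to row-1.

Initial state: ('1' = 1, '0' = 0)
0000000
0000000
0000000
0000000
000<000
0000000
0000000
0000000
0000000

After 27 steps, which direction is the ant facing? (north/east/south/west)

0) 0000000
0000000
0000000
0000000
000<000
0000000
0000000
0000000
0000000
1) 0000000
0000000
0000000
000^000
0001000
0000000
0000000
0000000
0000000
2) 0000000
0000000
0000000
0001>00
0001000
0000000
0000000
0000000
0000000
3) 0000000
0000000
0000000
0001100
0001v00
0000000
0000000
0000000
0000000
4) 0000000
0000000
0000000
0001100
000<100
0000000
0000000
0000000
0000000
5) 0000000
0000000
0000000
0001100
0000100
000v000
0000000
0000000
0000000
6) 0000000
0000000
0000000
0001100
0000100
00<1000
0000000
0000000
0000000
7) 0000000
0000000
0000000
0001100
00^0100
0011000
0000000
0000000
0000000
8) 0000000
0000000
0000000
0001100
001>100
0011000
0000000
0000000
0000000
9) 0000000
0000000
0000000
0001100
0011100
001v000
0000000
0000000
0000000
10) 0000000
0000000
0000000
0001100
0011100
0010>00
0000000
0000000
0000000
11) 0000000
0000000
0000000
0001100
0011100
0010100
0000v00
0000000
0000000
12) 0000000
0000000
0000000
0001100
0011100
0010100
000<100
0000000
0000000
13) 0000000
0000000
0000000
0001100
0011100
001^100
0001100
0000000
0000000
14) 0000000
0000000
0000000
0001100
0011100
0011>00
0001100
0000000
0000000
15) 0000000
0000000
0000000
0001100
0011^00
0011000
0001100
0000000
0000000
16) 0000000
0000000
0000000
0001100
001<000
0011000
0001100
0000000
0000000
17) 0000000
0000000
0000000
0001100
0010000
001v000
0001100
0000000
0000000
18) 0000000
0000000
0000000
0001100
0010000
0010>00
0001100
0000000
0000000
19) 0000000
0000000
0000000
0001100
0010000
0010100
0001v00
0000000
0000000
20) 0000000
0000000
0000000
0001100
0010000
0010100
00010>0
0000000
0000000
21) 0000000
0000000
0000000
0001100
0010000
0010100
0001010
00000v0
0000000
22) 0000000
0000000
0000000
0001100
0010000
0010100
0001010
0000<10
0000000
23) 0000000
0000000
0000000
0001100
0010000
0010100
0001^10
0000110
0000000
24) 0000000
0000000
0000000
0001100
0010000
0010100
00011>0
0000110
0000000
25) 0000000
0000000
0000000
0001100
0010000
00101^0
0001100
0000110
0000000
26) 0000000
0000000
0000000
0001100
0010000
001011>
0001100
0000110
0000000
27) 0000000
0000000
0000000
0001100
0010000
0010111
000110v
0000110
0000000

south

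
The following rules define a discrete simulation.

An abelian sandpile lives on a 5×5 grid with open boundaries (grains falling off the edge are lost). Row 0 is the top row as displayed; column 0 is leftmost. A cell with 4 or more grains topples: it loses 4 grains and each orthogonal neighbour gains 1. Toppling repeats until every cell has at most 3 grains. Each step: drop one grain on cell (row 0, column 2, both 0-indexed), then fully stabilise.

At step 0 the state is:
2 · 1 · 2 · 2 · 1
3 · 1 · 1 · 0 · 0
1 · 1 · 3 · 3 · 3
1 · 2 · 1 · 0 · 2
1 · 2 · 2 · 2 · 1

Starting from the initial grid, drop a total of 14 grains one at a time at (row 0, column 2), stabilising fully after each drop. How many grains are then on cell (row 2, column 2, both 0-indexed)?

1

t=0: 2 · 1 · 2 · 2 · 1
3 · 1 · 1 · 0 · 0
1 · 1 · 3 · 3 · 3
1 · 2 · 1 · 0 · 2
1 · 2 · 2 · 2 · 1
t=1: 2 · 1 · 3 · 2 · 1
3 · 1 · 1 · 0 · 0
1 · 1 · 3 · 3 · 3
1 · 2 · 1 · 0 · 2
1 · 2 · 2 · 2 · 1
t=2: 2 · 2 · 0 · 3 · 1
3 · 1 · 2 · 0 · 0
1 · 1 · 3 · 3 · 3
1 · 2 · 1 · 0 · 2
1 · 2 · 2 · 2 · 1
t=3: 2 · 2 · 1 · 3 · 1
3 · 1 · 2 · 0 · 0
1 · 1 · 3 · 3 · 3
1 · 2 · 1 · 0 · 2
1 · 2 · 2 · 2 · 1
t=4: 2 · 2 · 2 · 3 · 1
3 · 1 · 2 · 0 · 0
1 · 1 · 3 · 3 · 3
1 · 2 · 1 · 0 · 2
1 · 2 · 2 · 2 · 1
t=5: 2 · 2 · 3 · 3 · 1
3 · 1 · 2 · 0 · 0
1 · 1 · 3 · 3 · 3
1 · 2 · 1 · 0 · 2
1 · 2 · 2 · 2 · 1
t=6: 2 · 3 · 1 · 0 · 2
3 · 1 · 3 · 1 · 0
1 · 1 · 3 · 3 · 3
1 · 2 · 1 · 0 · 2
1 · 2 · 2 · 2 · 1
t=7: 2 · 3 · 2 · 0 · 2
3 · 1 · 3 · 1 · 0
1 · 1 · 3 · 3 · 3
1 · 2 · 1 · 0 · 2
1 · 2 · 2 · 2 · 1
t=8: 2 · 3 · 3 · 0 · 2
3 · 1 · 3 · 1 · 0
1 · 1 · 3 · 3 · 3
1 · 2 · 1 · 0 · 2
1 · 2 · 2 · 2 · 1
t=9: 3 · 0 · 2 · 1 · 2
3 · 3 · 1 · 3 · 1
1 · 2 · 1 · 1 · 0
1 · 2 · 2 · 1 · 3
1 · 2 · 2 · 2 · 1
t=10: 3 · 0 · 3 · 1 · 2
3 · 3 · 1 · 3 · 1
1 · 2 · 1 · 1 · 0
1 · 2 · 2 · 1 · 3
1 · 2 · 2 · 2 · 1
t=11: 3 · 1 · 0 · 2 · 2
3 · 3 · 2 · 3 · 1
1 · 2 · 1 · 1 · 0
1 · 2 · 2 · 1 · 3
1 · 2 · 2 · 2 · 1
t=12: 3 · 1 · 1 · 2 · 2
3 · 3 · 2 · 3 · 1
1 · 2 · 1 · 1 · 0
1 · 2 · 2 · 1 · 3
1 · 2 · 2 · 2 · 1
t=13: 3 · 1 · 2 · 2 · 2
3 · 3 · 2 · 3 · 1
1 · 2 · 1 · 1 · 0
1 · 2 · 2 · 1 · 3
1 · 2 · 2 · 2 · 1
t=14: 3 · 1 · 3 · 2 · 2
3 · 3 · 2 · 3 · 1
1 · 2 · 1 · 1 · 0
1 · 2 · 2 · 1 · 3
1 · 2 · 2 · 2 · 1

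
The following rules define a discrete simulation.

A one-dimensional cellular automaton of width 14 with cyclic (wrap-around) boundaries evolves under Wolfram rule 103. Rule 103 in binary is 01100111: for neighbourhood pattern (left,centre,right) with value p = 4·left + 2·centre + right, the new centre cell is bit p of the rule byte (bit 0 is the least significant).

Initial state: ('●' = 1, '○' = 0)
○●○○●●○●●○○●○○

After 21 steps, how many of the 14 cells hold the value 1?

8

step 0: ○●○○●●○●●○○●○○
step 1: ●●○●○●●○●○●●○●
step 2: ○●●●●○●●●●○●●○
step 3: ●○○○●●○○○●●○●○
step 4: ●○●●○●○●●○●●●●
step 5: ●●○●●●●○●●○○○○
step 6: ○●●○○○●●○●○●●●
step 7: ●○●○●●○●●●●○○●
step 8: ●●●●○●●○○○●○●○
step 9: ○○○●●○●○●●●●●●
step 10: ○●●○●●●●○○○○○●
step 11: ●○●●○○○●○●●●●●
step 12: ●●○●○●●●●○○○○○
step 13: ○●●●●○○○●○●●●●
step 14: ●○○○●○●●●●○○○●
step 15: ●○●●●●○○○●○●●○
step 16: ●●○○○●○●●●●○●●
step 17: ○●○●●●●○○○●●○○
step 18: ●●●○○○●○●●○●○●
step 19: ○○●○●●●●○●●●●○
step 20: ●●●●○○○●●○○○●○
step 21: ○○○●○●●○●○●●●●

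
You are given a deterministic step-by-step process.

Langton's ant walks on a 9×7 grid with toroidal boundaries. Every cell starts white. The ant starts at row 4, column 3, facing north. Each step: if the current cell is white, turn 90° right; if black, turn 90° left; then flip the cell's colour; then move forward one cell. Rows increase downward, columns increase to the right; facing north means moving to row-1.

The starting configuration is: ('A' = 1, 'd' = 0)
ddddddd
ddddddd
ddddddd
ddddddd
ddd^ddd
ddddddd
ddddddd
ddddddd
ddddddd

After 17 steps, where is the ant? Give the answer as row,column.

4,2

gen 0: ddddddd
ddddddd
ddddddd
ddddddd
ddd^ddd
ddddddd
ddddddd
ddddddd
ddddddd
gen 1: ddddddd
ddddddd
ddddddd
ddddddd
dddA>dd
ddddddd
ddddddd
ddddddd
ddddddd
gen 2: ddddddd
ddddddd
ddddddd
ddddddd
dddAAdd
ddddvdd
ddddddd
ddddddd
ddddddd
gen 3: ddddddd
ddddddd
ddddddd
ddddddd
dddAAdd
ddd<Add
ddddddd
ddddddd
ddddddd
gen 4: ddddddd
ddddddd
ddddddd
ddddddd
ddd^Add
dddAAdd
ddddddd
ddddddd
ddddddd
gen 5: ddddddd
ddddddd
ddddddd
ddddddd
dd<dAdd
dddAAdd
ddddddd
ddddddd
ddddddd
gen 6: ddddddd
ddddddd
ddddddd
dd^dddd
ddAdAdd
dddAAdd
ddddddd
ddddddd
ddddddd
gen 7: ddddddd
ddddddd
ddddddd
ddA>ddd
ddAdAdd
dddAAdd
ddddddd
ddddddd
ddddddd
gen 8: ddddddd
ddddddd
ddddddd
ddAAddd
ddAvAdd
dddAAdd
ddddddd
ddddddd
ddddddd
gen 9: ddddddd
ddddddd
ddddddd
ddAAddd
dd<AAdd
dddAAdd
ddddddd
ddddddd
ddddddd
gen 10: ddddddd
ddddddd
ddddddd
ddAAddd
dddAAdd
ddvAAdd
ddddddd
ddddddd
ddddddd
gen 11: ddddddd
ddddddd
ddddddd
ddAAddd
dddAAdd
d<AAAdd
ddddddd
ddddddd
ddddddd
gen 12: ddddddd
ddddddd
ddddddd
ddAAddd
d^dAAdd
dAAAAdd
ddddddd
ddddddd
ddddddd
gen 13: ddddddd
ddddddd
ddddddd
ddAAddd
dA>AAdd
dAAAAdd
ddddddd
ddddddd
ddddddd
gen 14: ddddddd
ddddddd
ddddddd
ddAAddd
dAAAAdd
dAvAAdd
ddddddd
ddddddd
ddddddd
gen 15: ddddddd
ddddddd
ddddddd
ddAAddd
dAAAAdd
dAd>Add
ddddddd
ddddddd
ddddddd
gen 16: ddddddd
ddddddd
ddddddd
ddAAddd
dAA^Add
dAddAdd
ddddddd
ddddddd
ddddddd
gen 17: ddddddd
ddddddd
ddddddd
ddAAddd
dA<dAdd
dAddAdd
ddddddd
ddddddd
ddddddd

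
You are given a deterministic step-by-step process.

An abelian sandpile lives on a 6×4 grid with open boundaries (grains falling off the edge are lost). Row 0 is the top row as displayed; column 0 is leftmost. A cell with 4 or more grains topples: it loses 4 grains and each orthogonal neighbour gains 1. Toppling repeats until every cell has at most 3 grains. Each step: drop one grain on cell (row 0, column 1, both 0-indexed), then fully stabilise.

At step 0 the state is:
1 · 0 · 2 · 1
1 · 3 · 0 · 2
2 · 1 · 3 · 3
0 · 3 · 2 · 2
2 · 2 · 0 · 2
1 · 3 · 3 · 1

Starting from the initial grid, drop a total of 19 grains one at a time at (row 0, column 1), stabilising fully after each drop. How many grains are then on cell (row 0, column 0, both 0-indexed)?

step 0: 1 · 0 · 2 · 1
1 · 3 · 0 · 2
2 · 1 · 3 · 3
0 · 3 · 2 · 2
2 · 2 · 0 · 2
1 · 3 · 3 · 1
step 1: 1 · 1 · 2 · 1
1 · 3 · 0 · 2
2 · 1 · 3 · 3
0 · 3 · 2 · 2
2 · 2 · 0 · 2
1 · 3 · 3 · 1
step 2: 1 · 2 · 2 · 1
1 · 3 · 0 · 2
2 · 1 · 3 · 3
0 · 3 · 2 · 2
2 · 2 · 0 · 2
1 · 3 · 3 · 1
step 3: 1 · 3 · 2 · 1
1 · 3 · 0 · 2
2 · 1 · 3 · 3
0 · 3 · 2 · 2
2 · 2 · 0 · 2
1 · 3 · 3 · 1
step 4: 2 · 1 · 3 · 1
2 · 0 · 1 · 2
2 · 2 · 3 · 3
0 · 3 · 2 · 2
2 · 2 · 0 · 2
1 · 3 · 3 · 1
step 5: 2 · 2 · 3 · 1
2 · 0 · 1 · 2
2 · 2 · 3 · 3
0 · 3 · 2 · 2
2 · 2 · 0 · 2
1 · 3 · 3 · 1
step 6: 2 · 3 · 3 · 1
2 · 0 · 1 · 2
2 · 2 · 3 · 3
0 · 3 · 2 · 2
2 · 2 · 0 · 2
1 · 3 · 3 · 1
step 7: 3 · 1 · 0 · 2
2 · 1 · 2 · 2
2 · 2 · 3 · 3
0 · 3 · 2 · 2
2 · 2 · 0 · 2
1 · 3 · 3 · 1
step 8: 3 · 2 · 0 · 2
2 · 1 · 2 · 2
2 · 2 · 3 · 3
0 · 3 · 2 · 2
2 · 2 · 0 · 2
1 · 3 · 3 · 1
step 9: 3 · 3 · 0 · 2
2 · 1 · 2 · 2
2 · 2 · 3 · 3
0 · 3 · 2 · 2
2 · 2 · 0 · 2
1 · 3 · 3 · 1
step 10: 0 · 1 · 1 · 2
3 · 2 · 2 · 2
2 · 2 · 3 · 3
0 · 3 · 2 · 2
2 · 2 · 0 · 2
1 · 3 · 3 · 1
step 11: 0 · 2 · 1 · 2
3 · 2 · 2 · 2
2 · 2 · 3 · 3
0 · 3 · 2 · 2
2 · 2 · 0 · 2
1 · 3 · 3 · 1
step 12: 0 · 3 · 1 · 2
3 · 2 · 2 · 2
2 · 2 · 3 · 3
0 · 3 · 2 · 2
2 · 2 · 0 · 2
1 · 3 · 3 · 1
step 13: 1 · 0 · 2 · 2
3 · 3 · 2 · 2
2 · 2 · 3 · 3
0 · 3 · 2 · 2
2 · 2 · 0 · 2
1 · 3 · 3 · 1
step 14: 1 · 1 · 2 · 2
3 · 3 · 2 · 2
2 · 2 · 3 · 3
0 · 3 · 2 · 2
2 · 2 · 0 · 2
1 · 3 · 3 · 1
step 15: 1 · 2 · 2 · 2
3 · 3 · 2 · 2
2 · 2 · 3 · 3
0 · 3 · 2 · 2
2 · 2 · 0 · 2
1 · 3 · 3 · 1
step 16: 1 · 3 · 2 · 2
3 · 3 · 2 · 2
2 · 2 · 3 · 3
0 · 3 · 2 · 2
2 · 2 · 0 · 2
1 · 3 · 3 · 1
step 17: 3 · 1 · 3 · 2
0 · 1 · 3 · 2
3 · 3 · 3 · 3
0 · 3 · 2 · 2
2 · 2 · 0 · 2
1 · 3 · 3 · 1
step 18: 3 · 2 · 3 · 2
0 · 1 · 3 · 2
3 · 3 · 3 · 3
0 · 3 · 2 · 2
2 · 2 · 0 · 2
1 · 3 · 3 · 1
step 19: 3 · 3 · 3 · 2
0 · 1 · 3 · 2
3 · 3 · 3 · 3
0 · 3 · 2 · 2
2 · 2 · 0 · 2
1 · 3 · 3 · 1

3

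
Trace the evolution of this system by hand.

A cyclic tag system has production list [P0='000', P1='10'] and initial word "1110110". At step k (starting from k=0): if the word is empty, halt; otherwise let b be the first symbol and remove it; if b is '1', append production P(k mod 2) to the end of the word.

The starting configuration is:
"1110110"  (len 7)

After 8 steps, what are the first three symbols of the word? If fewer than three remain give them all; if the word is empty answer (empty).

001

[0] "1110110"  (len 7)
[1] "110110000"  (len 9)
[2] "1011000010"  (len 10)
[3] "011000010000"  (len 12)
[4] "11000010000"  (len 11)
[5] "1000010000000"  (len 13)
[6] "00001000000010"  (len 14)
[7] "0001000000010"  (len 13)
[8] "001000000010"  (len 12)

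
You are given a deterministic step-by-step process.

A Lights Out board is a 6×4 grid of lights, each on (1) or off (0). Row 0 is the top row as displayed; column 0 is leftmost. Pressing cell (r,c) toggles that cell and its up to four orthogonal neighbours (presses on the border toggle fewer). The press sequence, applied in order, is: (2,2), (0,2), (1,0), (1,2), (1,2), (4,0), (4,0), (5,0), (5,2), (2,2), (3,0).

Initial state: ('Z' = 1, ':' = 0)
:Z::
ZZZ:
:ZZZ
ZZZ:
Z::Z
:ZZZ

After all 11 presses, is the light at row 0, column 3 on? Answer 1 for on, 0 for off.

1

t=0: :Z::
ZZZ:
:ZZZ
ZZZ:
Z::Z
:ZZZ
t=1: :Z::
ZZ::
::::
ZZ::
Z::Z
:ZZZ
t=2: ::ZZ
ZZZ:
::::
ZZ::
Z::Z
:ZZZ
t=3: Z:ZZ
::Z:
Z:::
ZZ::
Z::Z
:ZZZ
t=4: Z::Z
:Z:Z
Z:Z:
ZZ::
Z::Z
:ZZZ
t=5: Z:ZZ
::Z:
Z:::
ZZ::
Z::Z
:ZZZ
t=6: Z:ZZ
::Z:
Z:::
:Z::
:Z:Z
ZZZZ
t=7: Z:ZZ
::Z:
Z:::
ZZ::
Z::Z
:ZZZ
t=8: Z:ZZ
::Z:
Z:::
ZZ::
:::Z
Z:ZZ
t=9: Z:ZZ
::Z:
Z:::
ZZ::
::ZZ
ZZ::
t=10: Z:ZZ
::::
ZZZZ
ZZZ:
::ZZ
ZZ::
t=11: Z:ZZ
::::
:ZZZ
::Z:
Z:ZZ
ZZ::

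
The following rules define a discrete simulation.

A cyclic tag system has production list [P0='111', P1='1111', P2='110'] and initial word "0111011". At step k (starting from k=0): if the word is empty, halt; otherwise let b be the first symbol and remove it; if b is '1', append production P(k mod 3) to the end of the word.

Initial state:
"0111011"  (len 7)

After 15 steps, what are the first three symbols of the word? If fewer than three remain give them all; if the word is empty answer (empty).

t=0: "0111011"  (len 7)
t=1: "111011"  (len 6)
t=2: "110111111"  (len 9)
t=3: "10111111110"  (len 11)
t=4: "0111111110111"  (len 13)
t=5: "111111110111"  (len 12)
t=6: "11111110111110"  (len 14)
t=7: "1111110111110111"  (len 16)
t=8: "1111101111101111111"  (len 19)
t=9: "111101111101111111110"  (len 21)
t=10: "11101111101111111110111"  (len 23)
t=11: "11011111011111111101111111"  (len 26)
t=12: "1011111011111111101111111110"  (len 28)
t=13: "011111011111111101111111110111"  (len 30)
t=14: "11111011111111101111111110111"  (len 29)
t=15: "1111011111111101111111110111110"  (len 31)

111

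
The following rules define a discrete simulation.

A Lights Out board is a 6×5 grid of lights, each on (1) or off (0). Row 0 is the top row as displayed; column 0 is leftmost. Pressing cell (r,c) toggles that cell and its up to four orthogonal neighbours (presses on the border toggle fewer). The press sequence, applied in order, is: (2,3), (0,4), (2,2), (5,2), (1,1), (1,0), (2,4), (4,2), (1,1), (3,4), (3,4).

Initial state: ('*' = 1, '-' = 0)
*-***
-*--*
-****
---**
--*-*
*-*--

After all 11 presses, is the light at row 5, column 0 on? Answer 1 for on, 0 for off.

1

[0] *-***
-*--*
-****
---**
--*-*
*-*--
[1] *-***
-*-**
-*---
----*
--*-*
*-*--
[2] *-*--
-*-*-
-*---
----*
--*-*
*-*--
[3] *-*--
-***-
--**-
--*-*
--*-*
*-*--
[4] *-*--
-***-
--**-
--*-*
----*
**-*-
[5] ***--
*--*-
-***-
--*-*
----*
**-*-
[6] -**--
-*-*-
****-
--*-*
----*
**-*-
[7] -**--
-*-**
***-*
--*--
----*
**-*-
[8] -**--
-*-**
***-*
-----
-****
****-
[9] --*--
*-***
*-*-*
-----
-****
****-
[10] --*--
*-***
*-*--
---**
-***-
****-
[11] --*--
*-***
*-*-*
-----
-****
****-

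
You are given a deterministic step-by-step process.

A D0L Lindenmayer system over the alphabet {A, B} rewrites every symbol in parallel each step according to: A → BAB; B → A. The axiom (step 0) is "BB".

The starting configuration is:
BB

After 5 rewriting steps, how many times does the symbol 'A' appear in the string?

0) BB
1) AA
2) BABBAB
3) ABABAABABA
4) BABABABABABBABABABABAB
5) ABABABABABABABABABABAABABABABABABABABABABA

22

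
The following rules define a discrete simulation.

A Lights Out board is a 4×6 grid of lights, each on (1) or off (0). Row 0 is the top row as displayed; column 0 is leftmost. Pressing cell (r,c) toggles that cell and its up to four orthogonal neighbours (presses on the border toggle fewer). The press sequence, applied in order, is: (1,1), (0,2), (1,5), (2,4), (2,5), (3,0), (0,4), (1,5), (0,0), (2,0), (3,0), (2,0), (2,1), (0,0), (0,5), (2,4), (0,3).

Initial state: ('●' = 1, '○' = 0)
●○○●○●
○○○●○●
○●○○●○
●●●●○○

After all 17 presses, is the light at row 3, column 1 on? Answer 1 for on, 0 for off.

0

[0] ●○○●○●
○○○●○●
○●○○●○
●●●●○○
[1] ●●○●○●
●●●●○●
○○○○●○
●●●●○○
[2] ●○●○○●
●●○●○●
○○○○●○
●●●●○○
[3] ●○●○○○
●●○●●○
○○○○●●
●●●●○○
[4] ●○●○○○
●●○●○○
○○○●○○
●●●●●○
[5] ●○●○○○
●●○●○●
○○○●●●
●●●●●●
[6] ●○●○○○
●●○●○●
●○○●●●
○○●●●●
[7] ●○●●●●
●●○●●●
●○○●●●
○○●●●●
[8] ●○●●●○
●●○●○○
●○○●●○
○○●●●●
[9] ○●●●●○
○●○●○○
●○○●●○
○○●●●●
[10] ○●●●●○
●●○●○○
○●○●●○
●○●●●●
[11] ○●●●●○
●●○●○○
●●○●●○
○●●●●●
[12] ○●●●●○
○●○●○○
○○○●●○
●●●●●●
[13] ○●●●●○
○○○●○○
●●●●●○
●○●●●●
[14] ●○●●●○
●○○●○○
●●●●●○
●○●●●●
[15] ●○●●○●
●○○●○●
●●●●●○
●○●●●●
[16] ●○●●○●
●○○●●●
●●●○○●
●○●●○●
[17] ●○○○●●
●○○○●●
●●●○○●
●○●●○●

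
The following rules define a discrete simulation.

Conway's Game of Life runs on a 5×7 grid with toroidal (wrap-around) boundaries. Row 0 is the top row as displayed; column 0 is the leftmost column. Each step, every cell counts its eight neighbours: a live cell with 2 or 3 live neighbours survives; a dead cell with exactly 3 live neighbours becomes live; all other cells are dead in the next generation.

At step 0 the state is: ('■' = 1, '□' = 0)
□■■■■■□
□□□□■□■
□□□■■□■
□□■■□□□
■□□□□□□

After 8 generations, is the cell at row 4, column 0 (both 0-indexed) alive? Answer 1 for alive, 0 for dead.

k=0  □■■■■■□
□□□□■□■
□□□■■□■
□□■■□□□
■□□□□□□
k=1  ■■■■■■■
■□□□□□■
□□■□■□□
□□■■■□□
□□□□□□□
k=2  □■■■■■□
□□□□□□□
□■■□■■□
□□■□■□□
■□□□□□■
k=3  ■■■■■■■
□□□□□□□
□■■□■■□
■□■□■□■
■□□□□□■
k=4  □■■■■■□
□□□□□□□
■■■□■■■
□□■□■□□
□□□□□□□
k=5  □□■■■□□
□□□□□□□
■■■□■■■
■□■□■□■
□■□□□■□
k=6  □□■■■□□
■□□□□□■
□□■□■□□
□□■□■□□
■■□□□■■
k=7  □□■■■□□
□■■□■■□
□■□□□■□
■□■□■□■
■■□□□■■
k=8  □□□□□□□
□■□□□■□
□□□□□□□
□□■□■□□
□□□□□□□

0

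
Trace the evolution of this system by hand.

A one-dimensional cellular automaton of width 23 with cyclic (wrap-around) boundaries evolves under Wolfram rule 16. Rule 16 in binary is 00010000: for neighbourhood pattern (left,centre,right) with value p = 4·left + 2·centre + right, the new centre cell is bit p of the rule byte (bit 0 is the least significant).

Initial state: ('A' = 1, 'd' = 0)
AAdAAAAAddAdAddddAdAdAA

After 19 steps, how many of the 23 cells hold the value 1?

gen 0: AAdAAAAAddAdAddddAdAdAA
gen 1: ddddddddAddddAddddddddd
gen 2: dddddddddAddddAdddddddd
gen 3: ddddddddddAddddAddddddd
gen 4: dddddddddddAddddAdddddd
gen 5: ddddddddddddAddddAddddd
gen 6: dddddddddddddAddddAdddd
gen 7: ddddddddddddddAddddAddd
gen 8: dddddddddddddddAddddAdd
gen 9: ddddddddddddddddAddddAd
gen 10: dddddddddddddddddAddddA
gen 11: AdddddddddddddddddAdddd
gen 12: dAdddddddddddddddddAddd
gen 13: ddAdddddddddddddddddAdd
gen 14: dddAdddddddddddddddddAd
gen 15: ddddAdddddddddddddddddA
gen 16: AddddAddddddddddddddddd
gen 17: dAddddAdddddddddddddddd
gen 18: ddAddddAddddddddddddddd
gen 19: dddAddddAdddddddddddddd

2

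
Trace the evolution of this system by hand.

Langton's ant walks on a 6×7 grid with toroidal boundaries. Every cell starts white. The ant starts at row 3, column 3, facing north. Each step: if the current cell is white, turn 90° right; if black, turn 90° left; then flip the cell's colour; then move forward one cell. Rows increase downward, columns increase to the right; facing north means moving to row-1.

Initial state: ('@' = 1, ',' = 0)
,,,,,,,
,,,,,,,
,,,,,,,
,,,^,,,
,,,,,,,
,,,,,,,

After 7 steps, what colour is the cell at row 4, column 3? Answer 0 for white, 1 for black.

1

[0] ,,,,,,,
,,,,,,,
,,,,,,,
,,,^,,,
,,,,,,,
,,,,,,,
[1] ,,,,,,,
,,,,,,,
,,,,,,,
,,,@>,,
,,,,,,,
,,,,,,,
[2] ,,,,,,,
,,,,,,,
,,,,,,,
,,,@@,,
,,,,v,,
,,,,,,,
[3] ,,,,,,,
,,,,,,,
,,,,,,,
,,,@@,,
,,,<@,,
,,,,,,,
[4] ,,,,,,,
,,,,,,,
,,,,,,,
,,,^@,,
,,,@@,,
,,,,,,,
[5] ,,,,,,,
,,,,,,,
,,,,,,,
,,<,@,,
,,,@@,,
,,,,,,,
[6] ,,,,,,,
,,,,,,,
,,^,,,,
,,@,@,,
,,,@@,,
,,,,,,,
[7] ,,,,,,,
,,,,,,,
,,@>,,,
,,@,@,,
,,,@@,,
,,,,,,,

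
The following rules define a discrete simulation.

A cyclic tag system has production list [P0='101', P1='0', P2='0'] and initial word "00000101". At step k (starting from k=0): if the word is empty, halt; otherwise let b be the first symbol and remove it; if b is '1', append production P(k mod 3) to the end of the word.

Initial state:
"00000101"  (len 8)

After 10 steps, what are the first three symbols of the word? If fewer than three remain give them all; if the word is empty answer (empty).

(empty)

0) "00000101"  (len 8)
1) "0000101"  (len 7)
2) "000101"  (len 6)
3) "00101"  (len 5)
4) "0101"  (len 4)
5) "101"  (len 3)
6) "010"  (len 3)
7) "10"  (len 2)
8) "00"  (len 2)
9) "0"  (len 1)
10) (halted — word empty)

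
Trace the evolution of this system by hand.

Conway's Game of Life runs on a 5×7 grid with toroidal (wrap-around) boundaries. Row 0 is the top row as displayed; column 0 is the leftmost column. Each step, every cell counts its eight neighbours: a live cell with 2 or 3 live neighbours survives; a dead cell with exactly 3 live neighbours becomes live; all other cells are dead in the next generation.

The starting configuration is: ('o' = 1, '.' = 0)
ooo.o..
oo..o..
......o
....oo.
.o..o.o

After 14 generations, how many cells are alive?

[0] ooo.o..
oo..o..
......o
....oo.
.o..o.o
[1] ..o.o.o
..oo.oo
o...o.o
o...o.o
.oo.o.o
[2] ....o.o
.oo....
.o..o..
....o..
.oo.o.o
[3] .......
oooo.o.
.ooo...
ooo.o..
o...o..
[4] o.ooo.o
o..oo..
......o
o...o..
o..o...
[5] o.o..oo
ooo.o..
o..oooo
o.....o
o.o..o.
[6] ..o.oo.
..o....
..ooo..
...o...
.....o.
[7] ...ooo.
.oo..o.
..o.o..
..oo...
...o.o.
[8] ...o.oo
.oo..o.
....o..
..o....
.....o.
[9] ..o..oo
..oo.oo
.ooo...
.......
....ooo
[10] o.o....
o....oo
.o.oo..
..oooo.
....o.o
[11] oo.....
o.ooooo
oo.....
..o....
.oo.o.o
[12] .......
..oooo.
o...oo.
..oo...
..oo...
[13] .......
...o.oo
.o...oo
.oo....
..oo...
[14] ..ooo..
o...ooo
.o..ooo
oo.o...
.ooo...

17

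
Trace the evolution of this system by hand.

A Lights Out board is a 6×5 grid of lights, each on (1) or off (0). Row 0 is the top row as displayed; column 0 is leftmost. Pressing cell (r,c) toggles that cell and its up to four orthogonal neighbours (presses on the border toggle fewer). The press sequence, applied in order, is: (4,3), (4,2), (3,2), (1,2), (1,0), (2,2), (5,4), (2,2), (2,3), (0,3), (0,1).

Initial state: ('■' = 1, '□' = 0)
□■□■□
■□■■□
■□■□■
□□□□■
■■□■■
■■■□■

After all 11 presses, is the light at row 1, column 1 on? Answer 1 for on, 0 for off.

step 0: □■□■□
■□■■□
■□■□■
□□□□■
■■□■■
■■■□■
step 1: □■□■□
■□■■□
■□■□■
□□□■■
■■■□□
■■■■■
step 2: □■□■□
■□■■□
■□■□■
□□■■■
■□□■□
■■□■■
step 3: □■□■□
■□■■□
■□□□■
□■□□■
■□■■□
■■□■■
step 4: □■■■□
■■□□□
■□■□■
□■□□■
■□■■□
■■□■■
step 5: ■■■■□
□□□□□
□□■□■
□■□□■
■□■■□
■■□■■
step 6: ■■■■□
□□■□□
□■□■■
□■■□■
■□■■□
■■□■■
step 7: ■■■■□
□□■□□
□■□■■
□■■□■
■□■■■
■■□□□
step 8: ■■■■□
□□□□□
□□■□■
□■□□■
■□■■■
■■□□□
step 9: ■■■■□
□□□■□
□□□■□
□■□■■
■□■■■
■■□□□
step 10: ■■□□■
□□□□□
□□□■□
□■□■■
■□■■■
■■□□□
step 11: □□■□■
□■□□□
□□□■□
□■□■■
■□■■■
■■□□□

1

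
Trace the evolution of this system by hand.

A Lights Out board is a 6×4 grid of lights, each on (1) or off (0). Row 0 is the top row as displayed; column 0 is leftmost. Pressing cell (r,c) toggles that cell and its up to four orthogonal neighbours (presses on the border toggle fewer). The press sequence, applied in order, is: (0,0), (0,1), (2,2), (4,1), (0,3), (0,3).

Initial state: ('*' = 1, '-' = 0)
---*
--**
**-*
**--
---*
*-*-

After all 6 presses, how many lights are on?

step 0: ---*
--**
**-*
**--
---*
*-*-
step 1: **-*
*-**
**-*
**--
---*
*-*-
step 2: --**
****
**-*
**--
---*
*-*-
step 3: --**
**-*
*-*-
***-
---*
*-*-
step 4: --**
**-*
*-*-
*-*-
****
***-
step 5: ----
**--
*-*-
*-*-
****
***-
step 6: --**
**-*
*-*-
*-*-
****
***-

16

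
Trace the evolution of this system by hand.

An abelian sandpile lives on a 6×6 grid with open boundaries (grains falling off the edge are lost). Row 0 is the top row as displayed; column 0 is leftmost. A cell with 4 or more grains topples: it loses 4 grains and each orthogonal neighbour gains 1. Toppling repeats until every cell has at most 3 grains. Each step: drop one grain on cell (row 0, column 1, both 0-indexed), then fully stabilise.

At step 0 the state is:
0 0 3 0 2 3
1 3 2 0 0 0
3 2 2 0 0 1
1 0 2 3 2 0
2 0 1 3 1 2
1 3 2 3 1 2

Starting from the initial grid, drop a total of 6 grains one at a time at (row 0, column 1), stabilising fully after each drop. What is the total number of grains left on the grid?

step 0: 0 0 3 0 2 3
1 3 2 0 0 0
3 2 2 0 0 1
1 0 2 3 2 0
2 0 1 3 1 2
1 3 2 3 1 2
step 1: 0 1 3 0 2 3
1 3 2 0 0 0
3 2 2 0 0 1
1 0 2 3 2 0
2 0 1 3 1 2
1 3 2 3 1 2
step 2: 0 2 3 0 2 3
1 3 2 0 0 0
3 2 2 0 0 1
1 0 2 3 2 0
2 0 1 3 1 2
1 3 2 3 1 2
step 3: 0 3 3 0 2 3
1 3 2 0 0 0
3 2 2 0 0 1
1 0 2 3 2 0
2 0 1 3 1 2
1 3 2 3 1 2
step 4: 1 2 1 1 2 3
2 1 0 1 0 0
3 3 3 0 0 1
1 0 2 3 2 0
2 0 1 3 1 2
1 3 2 3 1 2
step 5: 1 3 1 1 2 3
2 1 0 1 0 0
3 3 3 0 0 1
1 0 2 3 2 0
2 0 1 3 1 2
1 3 2 3 1 2
step 6: 2 0 2 1 2 3
2 2 0 1 0 0
3 3 3 0 0 1
1 0 2 3 2 0
2 0 1 3 1 2
1 3 2 3 1 2

54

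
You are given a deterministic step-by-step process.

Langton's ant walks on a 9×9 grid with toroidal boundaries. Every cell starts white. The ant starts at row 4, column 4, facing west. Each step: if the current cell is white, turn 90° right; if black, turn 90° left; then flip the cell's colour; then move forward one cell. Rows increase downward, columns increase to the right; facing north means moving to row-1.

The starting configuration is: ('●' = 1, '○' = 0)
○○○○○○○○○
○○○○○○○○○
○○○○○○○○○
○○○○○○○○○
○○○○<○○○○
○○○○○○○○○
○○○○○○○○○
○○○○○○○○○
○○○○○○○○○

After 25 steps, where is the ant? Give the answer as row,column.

5,6

step 0: ○○○○○○○○○
○○○○○○○○○
○○○○○○○○○
○○○○○○○○○
○○○○<○○○○
○○○○○○○○○
○○○○○○○○○
○○○○○○○○○
○○○○○○○○○
step 1: ○○○○○○○○○
○○○○○○○○○
○○○○○○○○○
○○○○^○○○○
○○○○●○○○○
○○○○○○○○○
○○○○○○○○○
○○○○○○○○○
○○○○○○○○○
step 2: ○○○○○○○○○
○○○○○○○○○
○○○○○○○○○
○○○○●>○○○
○○○○●○○○○
○○○○○○○○○
○○○○○○○○○
○○○○○○○○○
○○○○○○○○○
step 3: ○○○○○○○○○
○○○○○○○○○
○○○○○○○○○
○○○○●●○○○
○○○○●v○○○
○○○○○○○○○
○○○○○○○○○
○○○○○○○○○
○○○○○○○○○
step 4: ○○○○○○○○○
○○○○○○○○○
○○○○○○○○○
○○○○●●○○○
○○○○<●○○○
○○○○○○○○○
○○○○○○○○○
○○○○○○○○○
○○○○○○○○○
step 5: ○○○○○○○○○
○○○○○○○○○
○○○○○○○○○
○○○○●●○○○
○○○○○●○○○
○○○○v○○○○
○○○○○○○○○
○○○○○○○○○
○○○○○○○○○
step 6: ○○○○○○○○○
○○○○○○○○○
○○○○○○○○○
○○○○●●○○○
○○○○○●○○○
○○○<●○○○○
○○○○○○○○○
○○○○○○○○○
○○○○○○○○○
step 7: ○○○○○○○○○
○○○○○○○○○
○○○○○○○○○
○○○○●●○○○
○○○^○●○○○
○○○●●○○○○
○○○○○○○○○
○○○○○○○○○
○○○○○○○○○
step 8: ○○○○○○○○○
○○○○○○○○○
○○○○○○○○○
○○○○●●○○○
○○○●>●○○○
○○○●●○○○○
○○○○○○○○○
○○○○○○○○○
○○○○○○○○○
step 9: ○○○○○○○○○
○○○○○○○○○
○○○○○○○○○
○○○○●●○○○
○○○●●●○○○
○○○●v○○○○
○○○○○○○○○
○○○○○○○○○
○○○○○○○○○
step 10: ○○○○○○○○○
○○○○○○○○○
○○○○○○○○○
○○○○●●○○○
○○○●●●○○○
○○○●○>○○○
○○○○○○○○○
○○○○○○○○○
○○○○○○○○○
step 11: ○○○○○○○○○
○○○○○○○○○
○○○○○○○○○
○○○○●●○○○
○○○●●●○○○
○○○●○●○○○
○○○○○v○○○
○○○○○○○○○
○○○○○○○○○
step 12: ○○○○○○○○○
○○○○○○○○○
○○○○○○○○○
○○○○●●○○○
○○○●●●○○○
○○○●○●○○○
○○○○<●○○○
○○○○○○○○○
○○○○○○○○○
step 13: ○○○○○○○○○
○○○○○○○○○
○○○○○○○○○
○○○○●●○○○
○○○●●●○○○
○○○●^●○○○
○○○○●●○○○
○○○○○○○○○
○○○○○○○○○
step 14: ○○○○○○○○○
○○○○○○○○○
○○○○○○○○○
○○○○●●○○○
○○○●●●○○○
○○○●●>○○○
○○○○●●○○○
○○○○○○○○○
○○○○○○○○○
step 15: ○○○○○○○○○
○○○○○○○○○
○○○○○○○○○
○○○○●●○○○
○○○●●^○○○
○○○●●○○○○
○○○○●●○○○
○○○○○○○○○
○○○○○○○○○
step 16: ○○○○○○○○○
○○○○○○○○○
○○○○○○○○○
○○○○●●○○○
○○○●<○○○○
○○○●●○○○○
○○○○●●○○○
○○○○○○○○○
○○○○○○○○○
step 17: ○○○○○○○○○
○○○○○○○○○
○○○○○○○○○
○○○○●●○○○
○○○●○○○○○
○○○●v○○○○
○○○○●●○○○
○○○○○○○○○
○○○○○○○○○
step 18: ○○○○○○○○○
○○○○○○○○○
○○○○○○○○○
○○○○●●○○○
○○○●○○○○○
○○○●○>○○○
○○○○●●○○○
○○○○○○○○○
○○○○○○○○○
step 19: ○○○○○○○○○
○○○○○○○○○
○○○○○○○○○
○○○○●●○○○
○○○●○○○○○
○○○●○●○○○
○○○○●v○○○
○○○○○○○○○
○○○○○○○○○
step 20: ○○○○○○○○○
○○○○○○○○○
○○○○○○○○○
○○○○●●○○○
○○○●○○○○○
○○○●○●○○○
○○○○●○>○○
○○○○○○○○○
○○○○○○○○○
step 21: ○○○○○○○○○
○○○○○○○○○
○○○○○○○○○
○○○○●●○○○
○○○●○○○○○
○○○●○●○○○
○○○○●○●○○
○○○○○○v○○
○○○○○○○○○
step 22: ○○○○○○○○○
○○○○○○○○○
○○○○○○○○○
○○○○●●○○○
○○○●○○○○○
○○○●○●○○○
○○○○●○●○○
○○○○○<●○○
○○○○○○○○○
step 23: ○○○○○○○○○
○○○○○○○○○
○○○○○○○○○
○○○○●●○○○
○○○●○○○○○
○○○●○●○○○
○○○○●^●○○
○○○○○●●○○
○○○○○○○○○
step 24: ○○○○○○○○○
○○○○○○○○○
○○○○○○○○○
○○○○●●○○○
○○○●○○○○○
○○○●○●○○○
○○○○●●>○○
○○○○○●●○○
○○○○○○○○○
step 25: ○○○○○○○○○
○○○○○○○○○
○○○○○○○○○
○○○○●●○○○
○○○●○○○○○
○○○●○●^○○
○○○○●●○○○
○○○○○●●○○
○○○○○○○○○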